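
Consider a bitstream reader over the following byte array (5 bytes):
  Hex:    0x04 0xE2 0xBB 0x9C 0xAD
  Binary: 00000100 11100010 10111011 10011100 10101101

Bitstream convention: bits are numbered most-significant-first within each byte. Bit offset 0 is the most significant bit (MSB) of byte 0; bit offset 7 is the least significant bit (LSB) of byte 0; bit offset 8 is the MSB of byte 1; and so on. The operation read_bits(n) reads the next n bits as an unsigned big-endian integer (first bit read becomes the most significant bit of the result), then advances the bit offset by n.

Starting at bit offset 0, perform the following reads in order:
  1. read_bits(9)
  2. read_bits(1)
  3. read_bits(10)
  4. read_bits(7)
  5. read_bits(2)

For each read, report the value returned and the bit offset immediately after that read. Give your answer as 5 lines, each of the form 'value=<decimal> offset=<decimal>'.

Answer: value=9 offset=9
value=1 offset=10
value=555 offset=20
value=92 offset=27
value=3 offset=29

Derivation:
Read 1: bits[0:9] width=9 -> value=9 (bin 000001001); offset now 9 = byte 1 bit 1; 31 bits remain
Read 2: bits[9:10] width=1 -> value=1 (bin 1); offset now 10 = byte 1 bit 2; 30 bits remain
Read 3: bits[10:20] width=10 -> value=555 (bin 1000101011); offset now 20 = byte 2 bit 4; 20 bits remain
Read 4: bits[20:27] width=7 -> value=92 (bin 1011100); offset now 27 = byte 3 bit 3; 13 bits remain
Read 5: bits[27:29] width=2 -> value=3 (bin 11); offset now 29 = byte 3 bit 5; 11 bits remain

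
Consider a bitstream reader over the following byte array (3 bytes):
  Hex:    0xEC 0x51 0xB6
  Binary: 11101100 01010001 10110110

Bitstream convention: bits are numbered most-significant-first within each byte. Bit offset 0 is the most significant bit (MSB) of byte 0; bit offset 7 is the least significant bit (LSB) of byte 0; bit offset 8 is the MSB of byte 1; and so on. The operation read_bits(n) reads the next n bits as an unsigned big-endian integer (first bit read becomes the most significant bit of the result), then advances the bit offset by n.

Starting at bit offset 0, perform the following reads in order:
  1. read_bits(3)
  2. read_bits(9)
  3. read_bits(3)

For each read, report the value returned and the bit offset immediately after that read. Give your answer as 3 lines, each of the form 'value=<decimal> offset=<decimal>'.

Answer: value=7 offset=3
value=197 offset=12
value=0 offset=15

Derivation:
Read 1: bits[0:3] width=3 -> value=7 (bin 111); offset now 3 = byte 0 bit 3; 21 bits remain
Read 2: bits[3:12] width=9 -> value=197 (bin 011000101); offset now 12 = byte 1 bit 4; 12 bits remain
Read 3: bits[12:15] width=3 -> value=0 (bin 000); offset now 15 = byte 1 bit 7; 9 bits remain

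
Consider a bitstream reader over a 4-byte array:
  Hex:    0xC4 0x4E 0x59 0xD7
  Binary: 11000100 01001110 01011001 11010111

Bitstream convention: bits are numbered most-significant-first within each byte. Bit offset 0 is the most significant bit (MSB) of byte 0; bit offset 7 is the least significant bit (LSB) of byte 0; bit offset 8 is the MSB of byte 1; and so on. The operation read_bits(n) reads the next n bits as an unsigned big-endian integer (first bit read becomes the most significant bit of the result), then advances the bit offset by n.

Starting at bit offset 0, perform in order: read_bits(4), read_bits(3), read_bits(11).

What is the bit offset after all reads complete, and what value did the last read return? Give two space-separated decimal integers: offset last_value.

Read 1: bits[0:4] width=4 -> value=12 (bin 1100); offset now 4 = byte 0 bit 4; 28 bits remain
Read 2: bits[4:7] width=3 -> value=2 (bin 010); offset now 7 = byte 0 bit 7; 25 bits remain
Read 3: bits[7:18] width=11 -> value=313 (bin 00100111001); offset now 18 = byte 2 bit 2; 14 bits remain

Answer: 18 313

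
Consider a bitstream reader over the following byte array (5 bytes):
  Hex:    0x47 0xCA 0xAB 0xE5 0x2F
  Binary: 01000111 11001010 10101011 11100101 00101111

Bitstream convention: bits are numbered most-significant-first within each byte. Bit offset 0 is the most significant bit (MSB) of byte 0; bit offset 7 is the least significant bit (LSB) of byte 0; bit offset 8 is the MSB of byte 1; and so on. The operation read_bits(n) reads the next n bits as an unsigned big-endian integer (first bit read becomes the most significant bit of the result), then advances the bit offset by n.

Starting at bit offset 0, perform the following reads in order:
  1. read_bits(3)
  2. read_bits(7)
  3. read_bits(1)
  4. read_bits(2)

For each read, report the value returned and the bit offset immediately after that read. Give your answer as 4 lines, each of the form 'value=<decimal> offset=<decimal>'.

Answer: value=2 offset=3
value=31 offset=10
value=0 offset=11
value=1 offset=13

Derivation:
Read 1: bits[0:3] width=3 -> value=2 (bin 010); offset now 3 = byte 0 bit 3; 37 bits remain
Read 2: bits[3:10] width=7 -> value=31 (bin 0011111); offset now 10 = byte 1 bit 2; 30 bits remain
Read 3: bits[10:11] width=1 -> value=0 (bin 0); offset now 11 = byte 1 bit 3; 29 bits remain
Read 4: bits[11:13] width=2 -> value=1 (bin 01); offset now 13 = byte 1 bit 5; 27 bits remain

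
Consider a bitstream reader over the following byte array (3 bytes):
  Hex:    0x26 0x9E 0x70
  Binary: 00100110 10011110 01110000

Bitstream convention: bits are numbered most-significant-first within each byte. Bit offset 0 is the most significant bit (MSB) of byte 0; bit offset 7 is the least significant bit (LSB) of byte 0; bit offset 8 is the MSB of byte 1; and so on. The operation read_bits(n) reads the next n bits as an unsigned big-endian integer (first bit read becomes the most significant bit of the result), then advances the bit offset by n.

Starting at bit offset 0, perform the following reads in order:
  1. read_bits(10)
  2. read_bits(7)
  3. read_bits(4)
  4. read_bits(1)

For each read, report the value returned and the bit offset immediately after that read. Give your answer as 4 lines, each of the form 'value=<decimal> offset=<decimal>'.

Answer: value=154 offset=10
value=60 offset=17
value=14 offset=21
value=0 offset=22

Derivation:
Read 1: bits[0:10] width=10 -> value=154 (bin 0010011010); offset now 10 = byte 1 bit 2; 14 bits remain
Read 2: bits[10:17] width=7 -> value=60 (bin 0111100); offset now 17 = byte 2 bit 1; 7 bits remain
Read 3: bits[17:21] width=4 -> value=14 (bin 1110); offset now 21 = byte 2 bit 5; 3 bits remain
Read 4: bits[21:22] width=1 -> value=0 (bin 0); offset now 22 = byte 2 bit 6; 2 bits remain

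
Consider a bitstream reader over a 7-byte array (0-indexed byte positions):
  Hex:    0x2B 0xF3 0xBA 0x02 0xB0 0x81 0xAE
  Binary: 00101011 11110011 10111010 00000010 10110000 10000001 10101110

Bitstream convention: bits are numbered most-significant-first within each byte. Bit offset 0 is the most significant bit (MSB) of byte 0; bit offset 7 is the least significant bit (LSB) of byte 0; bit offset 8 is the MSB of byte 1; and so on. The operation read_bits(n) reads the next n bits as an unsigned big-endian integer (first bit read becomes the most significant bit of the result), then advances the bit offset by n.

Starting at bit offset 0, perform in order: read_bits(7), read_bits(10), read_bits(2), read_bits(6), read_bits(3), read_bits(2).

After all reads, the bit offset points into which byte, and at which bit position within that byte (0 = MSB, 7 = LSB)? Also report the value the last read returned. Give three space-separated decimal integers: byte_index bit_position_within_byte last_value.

Answer: 3 6 0

Derivation:
Read 1: bits[0:7] width=7 -> value=21 (bin 0010101); offset now 7 = byte 0 bit 7; 49 bits remain
Read 2: bits[7:17] width=10 -> value=999 (bin 1111100111); offset now 17 = byte 2 bit 1; 39 bits remain
Read 3: bits[17:19] width=2 -> value=1 (bin 01); offset now 19 = byte 2 bit 3; 37 bits remain
Read 4: bits[19:25] width=6 -> value=52 (bin 110100); offset now 25 = byte 3 bit 1; 31 bits remain
Read 5: bits[25:28] width=3 -> value=0 (bin 000); offset now 28 = byte 3 bit 4; 28 bits remain
Read 6: bits[28:30] width=2 -> value=0 (bin 00); offset now 30 = byte 3 bit 6; 26 bits remain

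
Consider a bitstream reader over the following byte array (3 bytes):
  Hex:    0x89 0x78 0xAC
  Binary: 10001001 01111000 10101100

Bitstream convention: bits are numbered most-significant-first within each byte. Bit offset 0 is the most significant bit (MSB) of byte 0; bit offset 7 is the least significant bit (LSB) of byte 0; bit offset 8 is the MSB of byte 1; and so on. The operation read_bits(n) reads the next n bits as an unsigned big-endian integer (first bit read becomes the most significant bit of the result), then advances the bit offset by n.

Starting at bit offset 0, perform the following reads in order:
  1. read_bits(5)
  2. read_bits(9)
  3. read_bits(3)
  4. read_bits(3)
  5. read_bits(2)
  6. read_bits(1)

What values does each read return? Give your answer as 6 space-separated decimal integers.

Answer: 17 94 1 2 3 0

Derivation:
Read 1: bits[0:5] width=5 -> value=17 (bin 10001); offset now 5 = byte 0 bit 5; 19 bits remain
Read 2: bits[5:14] width=9 -> value=94 (bin 001011110); offset now 14 = byte 1 bit 6; 10 bits remain
Read 3: bits[14:17] width=3 -> value=1 (bin 001); offset now 17 = byte 2 bit 1; 7 bits remain
Read 4: bits[17:20] width=3 -> value=2 (bin 010); offset now 20 = byte 2 bit 4; 4 bits remain
Read 5: bits[20:22] width=2 -> value=3 (bin 11); offset now 22 = byte 2 bit 6; 2 bits remain
Read 6: bits[22:23] width=1 -> value=0 (bin 0); offset now 23 = byte 2 bit 7; 1 bits remain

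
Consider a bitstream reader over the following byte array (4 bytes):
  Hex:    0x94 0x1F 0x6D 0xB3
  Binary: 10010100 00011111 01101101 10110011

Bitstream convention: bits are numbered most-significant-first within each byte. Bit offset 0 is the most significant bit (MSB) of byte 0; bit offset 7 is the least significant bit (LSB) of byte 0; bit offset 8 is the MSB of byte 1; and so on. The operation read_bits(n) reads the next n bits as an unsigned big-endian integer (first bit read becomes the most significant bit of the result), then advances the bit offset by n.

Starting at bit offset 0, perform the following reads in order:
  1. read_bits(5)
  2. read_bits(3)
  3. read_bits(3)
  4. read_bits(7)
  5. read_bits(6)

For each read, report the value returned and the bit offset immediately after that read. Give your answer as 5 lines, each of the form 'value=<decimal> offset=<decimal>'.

Answer: value=18 offset=5
value=4 offset=8
value=0 offset=11
value=125 offset=18
value=45 offset=24

Derivation:
Read 1: bits[0:5] width=5 -> value=18 (bin 10010); offset now 5 = byte 0 bit 5; 27 bits remain
Read 2: bits[5:8] width=3 -> value=4 (bin 100); offset now 8 = byte 1 bit 0; 24 bits remain
Read 3: bits[8:11] width=3 -> value=0 (bin 000); offset now 11 = byte 1 bit 3; 21 bits remain
Read 4: bits[11:18] width=7 -> value=125 (bin 1111101); offset now 18 = byte 2 bit 2; 14 bits remain
Read 5: bits[18:24] width=6 -> value=45 (bin 101101); offset now 24 = byte 3 bit 0; 8 bits remain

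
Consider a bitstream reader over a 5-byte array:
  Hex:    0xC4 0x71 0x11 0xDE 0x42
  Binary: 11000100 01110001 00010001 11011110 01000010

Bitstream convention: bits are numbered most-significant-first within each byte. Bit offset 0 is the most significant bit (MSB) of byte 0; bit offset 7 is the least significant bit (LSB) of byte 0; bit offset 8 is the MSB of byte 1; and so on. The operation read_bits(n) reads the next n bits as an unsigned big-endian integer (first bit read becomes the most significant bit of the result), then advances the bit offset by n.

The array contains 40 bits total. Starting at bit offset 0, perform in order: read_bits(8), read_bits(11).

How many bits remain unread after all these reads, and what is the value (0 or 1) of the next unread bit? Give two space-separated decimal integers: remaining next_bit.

Read 1: bits[0:8] width=8 -> value=196 (bin 11000100); offset now 8 = byte 1 bit 0; 32 bits remain
Read 2: bits[8:19] width=11 -> value=904 (bin 01110001000); offset now 19 = byte 2 bit 3; 21 bits remain

Answer: 21 1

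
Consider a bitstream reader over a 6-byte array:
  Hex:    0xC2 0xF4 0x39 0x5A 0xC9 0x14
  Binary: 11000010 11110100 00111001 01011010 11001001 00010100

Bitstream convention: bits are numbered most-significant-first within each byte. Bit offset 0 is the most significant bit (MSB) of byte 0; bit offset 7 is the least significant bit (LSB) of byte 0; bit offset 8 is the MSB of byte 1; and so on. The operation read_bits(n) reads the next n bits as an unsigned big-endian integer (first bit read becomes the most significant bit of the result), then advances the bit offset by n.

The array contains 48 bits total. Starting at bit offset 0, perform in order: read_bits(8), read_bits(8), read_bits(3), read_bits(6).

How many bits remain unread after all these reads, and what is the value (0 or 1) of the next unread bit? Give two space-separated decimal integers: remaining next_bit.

Answer: 23 1

Derivation:
Read 1: bits[0:8] width=8 -> value=194 (bin 11000010); offset now 8 = byte 1 bit 0; 40 bits remain
Read 2: bits[8:16] width=8 -> value=244 (bin 11110100); offset now 16 = byte 2 bit 0; 32 bits remain
Read 3: bits[16:19] width=3 -> value=1 (bin 001); offset now 19 = byte 2 bit 3; 29 bits remain
Read 4: bits[19:25] width=6 -> value=50 (bin 110010); offset now 25 = byte 3 bit 1; 23 bits remain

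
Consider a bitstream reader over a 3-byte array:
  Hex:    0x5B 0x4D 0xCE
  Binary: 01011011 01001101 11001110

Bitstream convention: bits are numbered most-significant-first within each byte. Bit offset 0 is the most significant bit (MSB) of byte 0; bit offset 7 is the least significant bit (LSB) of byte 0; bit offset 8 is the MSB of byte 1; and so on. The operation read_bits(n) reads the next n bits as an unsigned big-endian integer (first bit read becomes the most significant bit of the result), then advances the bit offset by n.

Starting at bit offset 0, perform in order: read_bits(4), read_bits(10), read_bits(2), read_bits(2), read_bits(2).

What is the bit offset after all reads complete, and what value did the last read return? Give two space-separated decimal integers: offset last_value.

Read 1: bits[0:4] width=4 -> value=5 (bin 0101); offset now 4 = byte 0 bit 4; 20 bits remain
Read 2: bits[4:14] width=10 -> value=723 (bin 1011010011); offset now 14 = byte 1 bit 6; 10 bits remain
Read 3: bits[14:16] width=2 -> value=1 (bin 01); offset now 16 = byte 2 bit 0; 8 bits remain
Read 4: bits[16:18] width=2 -> value=3 (bin 11); offset now 18 = byte 2 bit 2; 6 bits remain
Read 5: bits[18:20] width=2 -> value=0 (bin 00); offset now 20 = byte 2 bit 4; 4 bits remain

Answer: 20 0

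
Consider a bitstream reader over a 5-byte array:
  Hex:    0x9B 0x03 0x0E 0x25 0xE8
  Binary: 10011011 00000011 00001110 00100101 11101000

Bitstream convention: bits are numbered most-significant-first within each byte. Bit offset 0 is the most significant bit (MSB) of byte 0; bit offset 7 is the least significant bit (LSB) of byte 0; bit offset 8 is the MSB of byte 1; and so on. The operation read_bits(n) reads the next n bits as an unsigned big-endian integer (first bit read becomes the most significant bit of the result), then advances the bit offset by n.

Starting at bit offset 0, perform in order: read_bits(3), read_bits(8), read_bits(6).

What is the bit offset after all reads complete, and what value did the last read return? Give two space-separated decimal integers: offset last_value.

Read 1: bits[0:3] width=3 -> value=4 (bin 100); offset now 3 = byte 0 bit 3; 37 bits remain
Read 2: bits[3:11] width=8 -> value=216 (bin 11011000); offset now 11 = byte 1 bit 3; 29 bits remain
Read 3: bits[11:17] width=6 -> value=6 (bin 000110); offset now 17 = byte 2 bit 1; 23 bits remain

Answer: 17 6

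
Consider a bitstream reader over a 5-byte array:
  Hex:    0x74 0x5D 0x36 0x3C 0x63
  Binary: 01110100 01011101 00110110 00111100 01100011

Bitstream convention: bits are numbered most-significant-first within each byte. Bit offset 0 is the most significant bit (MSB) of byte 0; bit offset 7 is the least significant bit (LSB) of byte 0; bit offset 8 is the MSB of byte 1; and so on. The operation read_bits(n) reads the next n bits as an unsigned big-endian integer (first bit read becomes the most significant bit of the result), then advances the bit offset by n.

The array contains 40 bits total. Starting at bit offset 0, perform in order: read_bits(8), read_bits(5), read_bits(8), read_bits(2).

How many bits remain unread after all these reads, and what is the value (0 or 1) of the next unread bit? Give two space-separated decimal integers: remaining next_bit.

Read 1: bits[0:8] width=8 -> value=116 (bin 01110100); offset now 8 = byte 1 bit 0; 32 bits remain
Read 2: bits[8:13] width=5 -> value=11 (bin 01011); offset now 13 = byte 1 bit 5; 27 bits remain
Read 3: bits[13:21] width=8 -> value=166 (bin 10100110); offset now 21 = byte 2 bit 5; 19 bits remain
Read 4: bits[21:23] width=2 -> value=3 (bin 11); offset now 23 = byte 2 bit 7; 17 bits remain

Answer: 17 0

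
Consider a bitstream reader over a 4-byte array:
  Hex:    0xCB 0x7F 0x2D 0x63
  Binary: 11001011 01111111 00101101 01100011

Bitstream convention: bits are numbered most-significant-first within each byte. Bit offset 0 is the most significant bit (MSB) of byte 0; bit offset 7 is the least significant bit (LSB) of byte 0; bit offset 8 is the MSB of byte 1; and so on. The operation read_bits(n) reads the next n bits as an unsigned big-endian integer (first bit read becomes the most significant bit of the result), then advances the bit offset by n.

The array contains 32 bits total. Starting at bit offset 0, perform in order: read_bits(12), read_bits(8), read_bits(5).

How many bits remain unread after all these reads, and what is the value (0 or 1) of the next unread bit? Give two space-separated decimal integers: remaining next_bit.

Read 1: bits[0:12] width=12 -> value=3255 (bin 110010110111); offset now 12 = byte 1 bit 4; 20 bits remain
Read 2: bits[12:20] width=8 -> value=242 (bin 11110010); offset now 20 = byte 2 bit 4; 12 bits remain
Read 3: bits[20:25] width=5 -> value=26 (bin 11010); offset now 25 = byte 3 bit 1; 7 bits remain

Answer: 7 1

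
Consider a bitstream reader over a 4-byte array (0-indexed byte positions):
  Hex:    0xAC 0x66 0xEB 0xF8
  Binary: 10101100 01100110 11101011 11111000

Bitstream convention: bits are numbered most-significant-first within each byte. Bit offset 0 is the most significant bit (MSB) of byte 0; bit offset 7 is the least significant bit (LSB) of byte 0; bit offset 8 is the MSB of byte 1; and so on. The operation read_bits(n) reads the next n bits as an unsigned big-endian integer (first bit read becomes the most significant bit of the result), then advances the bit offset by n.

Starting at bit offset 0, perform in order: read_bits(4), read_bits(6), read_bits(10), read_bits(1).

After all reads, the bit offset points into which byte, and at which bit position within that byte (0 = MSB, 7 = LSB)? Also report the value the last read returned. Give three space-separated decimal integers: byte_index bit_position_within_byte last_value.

Answer: 2 5 1

Derivation:
Read 1: bits[0:4] width=4 -> value=10 (bin 1010); offset now 4 = byte 0 bit 4; 28 bits remain
Read 2: bits[4:10] width=6 -> value=49 (bin 110001); offset now 10 = byte 1 bit 2; 22 bits remain
Read 3: bits[10:20] width=10 -> value=622 (bin 1001101110); offset now 20 = byte 2 bit 4; 12 bits remain
Read 4: bits[20:21] width=1 -> value=1 (bin 1); offset now 21 = byte 2 bit 5; 11 bits remain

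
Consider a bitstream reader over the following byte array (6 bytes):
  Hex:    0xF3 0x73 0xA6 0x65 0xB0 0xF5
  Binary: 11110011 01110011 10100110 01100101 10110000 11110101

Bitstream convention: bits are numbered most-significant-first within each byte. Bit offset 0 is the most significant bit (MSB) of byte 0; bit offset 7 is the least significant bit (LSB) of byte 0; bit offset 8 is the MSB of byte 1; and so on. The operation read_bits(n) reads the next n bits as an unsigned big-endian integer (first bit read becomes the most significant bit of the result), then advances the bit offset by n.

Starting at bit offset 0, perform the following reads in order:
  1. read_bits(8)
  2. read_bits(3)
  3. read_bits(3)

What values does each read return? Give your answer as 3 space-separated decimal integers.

Answer: 243 3 4

Derivation:
Read 1: bits[0:8] width=8 -> value=243 (bin 11110011); offset now 8 = byte 1 bit 0; 40 bits remain
Read 2: bits[8:11] width=3 -> value=3 (bin 011); offset now 11 = byte 1 bit 3; 37 bits remain
Read 3: bits[11:14] width=3 -> value=4 (bin 100); offset now 14 = byte 1 bit 6; 34 bits remain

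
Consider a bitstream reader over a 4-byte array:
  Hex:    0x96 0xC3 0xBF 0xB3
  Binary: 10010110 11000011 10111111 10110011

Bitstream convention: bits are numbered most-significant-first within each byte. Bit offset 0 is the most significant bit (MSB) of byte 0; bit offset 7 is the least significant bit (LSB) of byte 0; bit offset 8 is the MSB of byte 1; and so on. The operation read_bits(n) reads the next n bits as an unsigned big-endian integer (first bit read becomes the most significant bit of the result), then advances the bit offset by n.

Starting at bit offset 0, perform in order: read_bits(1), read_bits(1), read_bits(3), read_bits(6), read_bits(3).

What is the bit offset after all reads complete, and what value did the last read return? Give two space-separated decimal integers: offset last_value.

Answer: 14 0

Derivation:
Read 1: bits[0:1] width=1 -> value=1 (bin 1); offset now 1 = byte 0 bit 1; 31 bits remain
Read 2: bits[1:2] width=1 -> value=0 (bin 0); offset now 2 = byte 0 bit 2; 30 bits remain
Read 3: bits[2:5] width=3 -> value=2 (bin 010); offset now 5 = byte 0 bit 5; 27 bits remain
Read 4: bits[5:11] width=6 -> value=54 (bin 110110); offset now 11 = byte 1 bit 3; 21 bits remain
Read 5: bits[11:14] width=3 -> value=0 (bin 000); offset now 14 = byte 1 bit 6; 18 bits remain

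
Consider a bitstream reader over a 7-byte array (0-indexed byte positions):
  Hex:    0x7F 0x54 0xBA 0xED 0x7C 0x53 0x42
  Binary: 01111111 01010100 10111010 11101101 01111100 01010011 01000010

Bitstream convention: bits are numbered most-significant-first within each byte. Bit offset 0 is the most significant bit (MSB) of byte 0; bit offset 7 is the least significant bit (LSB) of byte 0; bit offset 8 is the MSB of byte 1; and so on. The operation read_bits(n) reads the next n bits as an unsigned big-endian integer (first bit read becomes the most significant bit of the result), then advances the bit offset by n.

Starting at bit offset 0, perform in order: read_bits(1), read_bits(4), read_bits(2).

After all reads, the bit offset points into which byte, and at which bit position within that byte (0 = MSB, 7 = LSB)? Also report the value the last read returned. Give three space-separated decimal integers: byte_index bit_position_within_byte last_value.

Answer: 0 7 3

Derivation:
Read 1: bits[0:1] width=1 -> value=0 (bin 0); offset now 1 = byte 0 bit 1; 55 bits remain
Read 2: bits[1:5] width=4 -> value=15 (bin 1111); offset now 5 = byte 0 bit 5; 51 bits remain
Read 3: bits[5:7] width=2 -> value=3 (bin 11); offset now 7 = byte 0 bit 7; 49 bits remain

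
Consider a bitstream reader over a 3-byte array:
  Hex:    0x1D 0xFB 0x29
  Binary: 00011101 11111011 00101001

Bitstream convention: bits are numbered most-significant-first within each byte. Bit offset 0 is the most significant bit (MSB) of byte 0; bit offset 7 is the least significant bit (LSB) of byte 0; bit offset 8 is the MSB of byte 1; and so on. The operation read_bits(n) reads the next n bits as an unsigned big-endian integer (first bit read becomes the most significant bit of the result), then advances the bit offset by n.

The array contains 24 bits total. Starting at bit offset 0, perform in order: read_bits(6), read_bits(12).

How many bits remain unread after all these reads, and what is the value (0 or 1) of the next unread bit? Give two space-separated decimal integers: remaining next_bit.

Read 1: bits[0:6] width=6 -> value=7 (bin 000111); offset now 6 = byte 0 bit 6; 18 bits remain
Read 2: bits[6:18] width=12 -> value=2028 (bin 011111101100); offset now 18 = byte 2 bit 2; 6 bits remain

Answer: 6 1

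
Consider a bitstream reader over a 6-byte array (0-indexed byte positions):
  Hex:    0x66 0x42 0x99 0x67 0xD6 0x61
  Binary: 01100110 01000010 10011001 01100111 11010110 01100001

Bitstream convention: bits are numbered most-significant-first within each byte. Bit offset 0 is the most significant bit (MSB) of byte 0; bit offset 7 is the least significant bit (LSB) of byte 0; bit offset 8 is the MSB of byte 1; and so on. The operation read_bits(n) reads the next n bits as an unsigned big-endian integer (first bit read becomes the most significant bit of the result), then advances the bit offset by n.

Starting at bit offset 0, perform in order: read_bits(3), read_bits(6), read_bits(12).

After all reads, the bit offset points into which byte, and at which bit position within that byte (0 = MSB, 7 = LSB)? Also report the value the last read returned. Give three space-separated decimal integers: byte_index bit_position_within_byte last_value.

Answer: 2 5 2131

Derivation:
Read 1: bits[0:3] width=3 -> value=3 (bin 011); offset now 3 = byte 0 bit 3; 45 bits remain
Read 2: bits[3:9] width=6 -> value=12 (bin 001100); offset now 9 = byte 1 bit 1; 39 bits remain
Read 3: bits[9:21] width=12 -> value=2131 (bin 100001010011); offset now 21 = byte 2 bit 5; 27 bits remain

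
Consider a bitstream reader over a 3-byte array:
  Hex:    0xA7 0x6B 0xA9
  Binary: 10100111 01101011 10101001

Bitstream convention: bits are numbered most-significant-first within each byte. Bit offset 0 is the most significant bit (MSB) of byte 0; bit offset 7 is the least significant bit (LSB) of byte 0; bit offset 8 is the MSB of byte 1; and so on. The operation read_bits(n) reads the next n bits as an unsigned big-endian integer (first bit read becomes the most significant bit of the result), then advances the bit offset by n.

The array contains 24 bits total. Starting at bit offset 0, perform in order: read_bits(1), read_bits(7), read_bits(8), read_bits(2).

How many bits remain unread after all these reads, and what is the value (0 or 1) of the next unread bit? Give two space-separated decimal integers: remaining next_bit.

Answer: 6 1

Derivation:
Read 1: bits[0:1] width=1 -> value=1 (bin 1); offset now 1 = byte 0 bit 1; 23 bits remain
Read 2: bits[1:8] width=7 -> value=39 (bin 0100111); offset now 8 = byte 1 bit 0; 16 bits remain
Read 3: bits[8:16] width=8 -> value=107 (bin 01101011); offset now 16 = byte 2 bit 0; 8 bits remain
Read 4: bits[16:18] width=2 -> value=2 (bin 10); offset now 18 = byte 2 bit 2; 6 bits remain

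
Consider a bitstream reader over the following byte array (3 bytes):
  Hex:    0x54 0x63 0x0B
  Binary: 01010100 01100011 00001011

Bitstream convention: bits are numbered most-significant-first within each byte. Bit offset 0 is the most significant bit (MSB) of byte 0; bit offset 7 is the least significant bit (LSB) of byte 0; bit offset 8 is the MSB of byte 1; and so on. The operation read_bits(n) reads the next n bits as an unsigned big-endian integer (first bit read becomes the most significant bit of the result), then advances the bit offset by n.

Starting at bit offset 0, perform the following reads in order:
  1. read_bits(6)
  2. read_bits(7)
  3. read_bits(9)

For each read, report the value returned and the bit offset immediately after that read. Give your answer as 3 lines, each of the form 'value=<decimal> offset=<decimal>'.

Read 1: bits[0:6] width=6 -> value=21 (bin 010101); offset now 6 = byte 0 bit 6; 18 bits remain
Read 2: bits[6:13] width=7 -> value=12 (bin 0001100); offset now 13 = byte 1 bit 5; 11 bits remain
Read 3: bits[13:22] width=9 -> value=194 (bin 011000010); offset now 22 = byte 2 bit 6; 2 bits remain

Answer: value=21 offset=6
value=12 offset=13
value=194 offset=22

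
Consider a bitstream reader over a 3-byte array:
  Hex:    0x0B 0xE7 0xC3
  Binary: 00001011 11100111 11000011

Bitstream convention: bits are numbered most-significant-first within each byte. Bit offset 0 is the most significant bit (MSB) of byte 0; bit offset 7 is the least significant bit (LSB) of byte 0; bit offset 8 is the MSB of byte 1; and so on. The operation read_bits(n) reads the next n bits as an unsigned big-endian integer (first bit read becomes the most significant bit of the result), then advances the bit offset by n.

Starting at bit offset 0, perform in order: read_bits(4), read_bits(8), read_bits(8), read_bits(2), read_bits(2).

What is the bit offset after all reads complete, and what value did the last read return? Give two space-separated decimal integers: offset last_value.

Answer: 24 3

Derivation:
Read 1: bits[0:4] width=4 -> value=0 (bin 0000); offset now 4 = byte 0 bit 4; 20 bits remain
Read 2: bits[4:12] width=8 -> value=190 (bin 10111110); offset now 12 = byte 1 bit 4; 12 bits remain
Read 3: bits[12:20] width=8 -> value=124 (bin 01111100); offset now 20 = byte 2 bit 4; 4 bits remain
Read 4: bits[20:22] width=2 -> value=0 (bin 00); offset now 22 = byte 2 bit 6; 2 bits remain
Read 5: bits[22:24] width=2 -> value=3 (bin 11); offset now 24 = byte 3 bit 0; 0 bits remain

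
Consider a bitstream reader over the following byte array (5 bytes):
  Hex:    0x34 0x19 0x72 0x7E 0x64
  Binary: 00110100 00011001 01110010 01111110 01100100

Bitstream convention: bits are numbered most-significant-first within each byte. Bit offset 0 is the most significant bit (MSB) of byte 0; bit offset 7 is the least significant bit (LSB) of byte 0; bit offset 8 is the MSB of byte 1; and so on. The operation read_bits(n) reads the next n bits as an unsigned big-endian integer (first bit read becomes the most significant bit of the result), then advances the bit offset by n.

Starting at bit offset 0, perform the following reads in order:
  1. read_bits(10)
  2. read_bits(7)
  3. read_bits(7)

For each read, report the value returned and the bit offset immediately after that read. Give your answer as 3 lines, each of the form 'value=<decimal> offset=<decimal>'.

Answer: value=208 offset=10
value=50 offset=17
value=114 offset=24

Derivation:
Read 1: bits[0:10] width=10 -> value=208 (bin 0011010000); offset now 10 = byte 1 bit 2; 30 bits remain
Read 2: bits[10:17] width=7 -> value=50 (bin 0110010); offset now 17 = byte 2 bit 1; 23 bits remain
Read 3: bits[17:24] width=7 -> value=114 (bin 1110010); offset now 24 = byte 3 bit 0; 16 bits remain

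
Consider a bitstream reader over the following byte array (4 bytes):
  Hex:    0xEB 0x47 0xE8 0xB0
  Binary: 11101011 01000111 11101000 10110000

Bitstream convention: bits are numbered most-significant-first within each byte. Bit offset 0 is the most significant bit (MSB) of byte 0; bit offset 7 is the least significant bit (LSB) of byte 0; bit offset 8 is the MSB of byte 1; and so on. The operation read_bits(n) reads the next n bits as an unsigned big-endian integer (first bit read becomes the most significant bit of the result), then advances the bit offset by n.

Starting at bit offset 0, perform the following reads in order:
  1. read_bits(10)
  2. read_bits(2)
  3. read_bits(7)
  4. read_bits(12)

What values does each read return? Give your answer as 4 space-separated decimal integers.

Read 1: bits[0:10] width=10 -> value=941 (bin 1110101101); offset now 10 = byte 1 bit 2; 22 bits remain
Read 2: bits[10:12] width=2 -> value=0 (bin 00); offset now 12 = byte 1 bit 4; 20 bits remain
Read 3: bits[12:19] width=7 -> value=63 (bin 0111111); offset now 19 = byte 2 bit 3; 13 bits remain
Read 4: bits[19:31] width=12 -> value=1112 (bin 010001011000); offset now 31 = byte 3 bit 7; 1 bits remain

Answer: 941 0 63 1112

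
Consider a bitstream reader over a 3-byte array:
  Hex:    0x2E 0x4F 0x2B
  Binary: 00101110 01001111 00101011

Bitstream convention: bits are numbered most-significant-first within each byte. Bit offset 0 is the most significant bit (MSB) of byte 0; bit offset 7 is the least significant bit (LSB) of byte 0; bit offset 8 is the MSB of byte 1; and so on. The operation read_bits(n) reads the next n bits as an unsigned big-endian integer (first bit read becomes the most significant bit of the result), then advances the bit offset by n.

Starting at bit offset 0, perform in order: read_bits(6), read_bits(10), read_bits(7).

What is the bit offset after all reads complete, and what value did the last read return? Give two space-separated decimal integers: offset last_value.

Answer: 23 21

Derivation:
Read 1: bits[0:6] width=6 -> value=11 (bin 001011); offset now 6 = byte 0 bit 6; 18 bits remain
Read 2: bits[6:16] width=10 -> value=591 (bin 1001001111); offset now 16 = byte 2 bit 0; 8 bits remain
Read 3: bits[16:23] width=7 -> value=21 (bin 0010101); offset now 23 = byte 2 bit 7; 1 bits remain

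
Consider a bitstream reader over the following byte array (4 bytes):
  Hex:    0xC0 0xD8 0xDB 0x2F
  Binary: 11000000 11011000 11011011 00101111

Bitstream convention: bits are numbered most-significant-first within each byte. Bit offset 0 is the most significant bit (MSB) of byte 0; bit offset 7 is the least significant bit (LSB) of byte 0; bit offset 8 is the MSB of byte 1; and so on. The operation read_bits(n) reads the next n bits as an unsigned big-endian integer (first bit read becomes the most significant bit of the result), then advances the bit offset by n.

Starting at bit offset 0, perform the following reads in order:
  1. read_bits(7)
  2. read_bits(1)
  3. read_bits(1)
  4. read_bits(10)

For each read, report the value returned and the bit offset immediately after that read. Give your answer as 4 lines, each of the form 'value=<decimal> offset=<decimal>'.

Answer: value=96 offset=7
value=0 offset=8
value=1 offset=9
value=710 offset=19

Derivation:
Read 1: bits[0:7] width=7 -> value=96 (bin 1100000); offset now 7 = byte 0 bit 7; 25 bits remain
Read 2: bits[7:8] width=1 -> value=0 (bin 0); offset now 8 = byte 1 bit 0; 24 bits remain
Read 3: bits[8:9] width=1 -> value=1 (bin 1); offset now 9 = byte 1 bit 1; 23 bits remain
Read 4: bits[9:19] width=10 -> value=710 (bin 1011000110); offset now 19 = byte 2 bit 3; 13 bits remain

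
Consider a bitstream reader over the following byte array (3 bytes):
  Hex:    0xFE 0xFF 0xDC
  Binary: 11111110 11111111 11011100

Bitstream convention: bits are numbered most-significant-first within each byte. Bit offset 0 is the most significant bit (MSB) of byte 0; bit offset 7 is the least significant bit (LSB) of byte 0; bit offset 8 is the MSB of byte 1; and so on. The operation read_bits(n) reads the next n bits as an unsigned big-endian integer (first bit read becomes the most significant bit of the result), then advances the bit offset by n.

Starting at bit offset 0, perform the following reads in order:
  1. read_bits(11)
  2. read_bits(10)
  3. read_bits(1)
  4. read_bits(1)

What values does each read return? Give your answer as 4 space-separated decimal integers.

Read 1: bits[0:11] width=11 -> value=2039 (bin 11111110111); offset now 11 = byte 1 bit 3; 13 bits remain
Read 2: bits[11:21] width=10 -> value=1019 (bin 1111111011); offset now 21 = byte 2 bit 5; 3 bits remain
Read 3: bits[21:22] width=1 -> value=1 (bin 1); offset now 22 = byte 2 bit 6; 2 bits remain
Read 4: bits[22:23] width=1 -> value=0 (bin 0); offset now 23 = byte 2 bit 7; 1 bits remain

Answer: 2039 1019 1 0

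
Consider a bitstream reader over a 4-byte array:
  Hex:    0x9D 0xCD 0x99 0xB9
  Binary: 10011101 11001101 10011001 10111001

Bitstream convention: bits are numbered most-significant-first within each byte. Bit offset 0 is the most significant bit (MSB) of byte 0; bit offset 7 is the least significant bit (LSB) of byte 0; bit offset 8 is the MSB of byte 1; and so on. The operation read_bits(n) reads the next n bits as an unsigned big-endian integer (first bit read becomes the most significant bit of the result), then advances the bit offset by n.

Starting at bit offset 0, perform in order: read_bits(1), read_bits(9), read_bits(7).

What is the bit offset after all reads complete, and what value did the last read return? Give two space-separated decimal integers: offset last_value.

Read 1: bits[0:1] width=1 -> value=1 (bin 1); offset now 1 = byte 0 bit 1; 31 bits remain
Read 2: bits[1:10] width=9 -> value=119 (bin 001110111); offset now 10 = byte 1 bit 2; 22 bits remain
Read 3: bits[10:17] width=7 -> value=27 (bin 0011011); offset now 17 = byte 2 bit 1; 15 bits remain

Answer: 17 27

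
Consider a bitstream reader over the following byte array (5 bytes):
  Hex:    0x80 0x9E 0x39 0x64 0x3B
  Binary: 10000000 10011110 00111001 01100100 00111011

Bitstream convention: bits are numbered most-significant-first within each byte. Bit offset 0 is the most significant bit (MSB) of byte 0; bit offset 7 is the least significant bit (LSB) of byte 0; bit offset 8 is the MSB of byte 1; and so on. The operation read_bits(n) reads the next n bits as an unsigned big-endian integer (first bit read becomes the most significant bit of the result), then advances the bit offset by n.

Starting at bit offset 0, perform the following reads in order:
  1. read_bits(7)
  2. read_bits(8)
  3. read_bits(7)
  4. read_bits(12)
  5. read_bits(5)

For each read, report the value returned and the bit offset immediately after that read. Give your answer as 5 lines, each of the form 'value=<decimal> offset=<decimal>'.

Read 1: bits[0:7] width=7 -> value=64 (bin 1000000); offset now 7 = byte 0 bit 7; 33 bits remain
Read 2: bits[7:15] width=8 -> value=79 (bin 01001111); offset now 15 = byte 1 bit 7; 25 bits remain
Read 3: bits[15:22] width=7 -> value=14 (bin 0001110); offset now 22 = byte 2 bit 6; 18 bits remain
Read 4: bits[22:34] width=12 -> value=1424 (bin 010110010000); offset now 34 = byte 4 bit 2; 6 bits remain
Read 5: bits[34:39] width=5 -> value=29 (bin 11101); offset now 39 = byte 4 bit 7; 1 bits remain

Answer: value=64 offset=7
value=79 offset=15
value=14 offset=22
value=1424 offset=34
value=29 offset=39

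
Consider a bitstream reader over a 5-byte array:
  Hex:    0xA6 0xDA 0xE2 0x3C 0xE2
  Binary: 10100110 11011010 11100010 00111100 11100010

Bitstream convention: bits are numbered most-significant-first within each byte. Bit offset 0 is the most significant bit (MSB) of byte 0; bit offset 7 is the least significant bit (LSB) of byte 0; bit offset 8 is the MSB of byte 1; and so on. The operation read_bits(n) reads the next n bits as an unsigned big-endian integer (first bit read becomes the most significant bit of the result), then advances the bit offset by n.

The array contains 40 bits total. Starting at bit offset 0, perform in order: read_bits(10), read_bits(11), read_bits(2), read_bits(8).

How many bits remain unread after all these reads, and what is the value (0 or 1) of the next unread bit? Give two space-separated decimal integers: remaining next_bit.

Read 1: bits[0:10] width=10 -> value=667 (bin 1010011011); offset now 10 = byte 1 bit 2; 30 bits remain
Read 2: bits[10:21] width=11 -> value=860 (bin 01101011100); offset now 21 = byte 2 bit 5; 19 bits remain
Read 3: bits[21:23] width=2 -> value=1 (bin 01); offset now 23 = byte 2 bit 7; 17 bits remain
Read 4: bits[23:31] width=8 -> value=30 (bin 00011110); offset now 31 = byte 3 bit 7; 9 bits remain

Answer: 9 0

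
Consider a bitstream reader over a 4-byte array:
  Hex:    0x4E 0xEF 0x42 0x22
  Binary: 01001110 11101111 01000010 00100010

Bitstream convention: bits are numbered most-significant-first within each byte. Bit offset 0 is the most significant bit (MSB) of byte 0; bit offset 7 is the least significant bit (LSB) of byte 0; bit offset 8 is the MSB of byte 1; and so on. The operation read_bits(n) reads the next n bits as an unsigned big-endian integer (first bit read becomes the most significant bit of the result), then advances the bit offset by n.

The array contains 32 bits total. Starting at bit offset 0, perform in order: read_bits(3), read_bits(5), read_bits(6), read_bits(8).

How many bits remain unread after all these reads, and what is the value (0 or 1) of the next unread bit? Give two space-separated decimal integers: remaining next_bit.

Read 1: bits[0:3] width=3 -> value=2 (bin 010); offset now 3 = byte 0 bit 3; 29 bits remain
Read 2: bits[3:8] width=5 -> value=14 (bin 01110); offset now 8 = byte 1 bit 0; 24 bits remain
Read 3: bits[8:14] width=6 -> value=59 (bin 111011); offset now 14 = byte 1 bit 6; 18 bits remain
Read 4: bits[14:22] width=8 -> value=208 (bin 11010000); offset now 22 = byte 2 bit 6; 10 bits remain

Answer: 10 1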